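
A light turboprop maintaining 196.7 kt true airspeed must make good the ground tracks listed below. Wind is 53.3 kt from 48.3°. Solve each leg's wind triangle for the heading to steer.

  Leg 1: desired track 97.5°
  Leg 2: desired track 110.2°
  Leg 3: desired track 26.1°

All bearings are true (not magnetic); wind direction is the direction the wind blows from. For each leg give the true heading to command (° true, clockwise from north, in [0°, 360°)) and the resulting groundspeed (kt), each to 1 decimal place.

Leg 1: heading=85.7°, groundspeed=157.7 kt
Leg 2: heading=96.4°, groundspeed=165.9 kt
Leg 3: heading=32.0°, groundspeed=146.3 kt

Leg 1: desired track 97.5°; wind correction -11.8° → command heading 85.7°, groundspeed 157.7 kt
Leg 2: desired track 110.2°; wind correction -13.8° → command heading 96.4°, groundspeed 165.9 kt
Leg 3: desired track 26.1°; wind correction +5.9° → command heading 32.0°, groundspeed 146.3 kt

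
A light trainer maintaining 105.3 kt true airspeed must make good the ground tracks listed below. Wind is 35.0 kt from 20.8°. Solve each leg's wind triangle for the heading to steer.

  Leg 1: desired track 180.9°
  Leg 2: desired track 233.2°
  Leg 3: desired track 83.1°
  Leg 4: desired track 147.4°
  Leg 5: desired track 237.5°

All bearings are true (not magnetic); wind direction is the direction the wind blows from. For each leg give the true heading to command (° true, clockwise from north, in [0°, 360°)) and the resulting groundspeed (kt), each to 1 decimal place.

Leg 1: desired track 180.9°; wind correction -6.5° → command heading 174.4°, groundspeed 137.5 kt
Leg 2: desired track 233.2°; wind correction +10.3° → command heading 243.5°, groundspeed 133.2 kt
Leg 3: desired track 83.1°; wind correction -17.1° → command heading 66.0°, groundspeed 84.4 kt
Leg 4: desired track 147.4°; wind correction -15.5° → command heading 131.9°, groundspeed 122.3 kt
Leg 5: desired track 237.5°; wind correction +11.5° → command heading 249.0°, groundspeed 131.3 kt

Leg 1: heading=174.4°, groundspeed=137.5 kt
Leg 2: heading=243.5°, groundspeed=133.2 kt
Leg 3: heading=66.0°, groundspeed=84.4 kt
Leg 4: heading=131.9°, groundspeed=122.3 kt
Leg 5: heading=249.0°, groundspeed=131.3 kt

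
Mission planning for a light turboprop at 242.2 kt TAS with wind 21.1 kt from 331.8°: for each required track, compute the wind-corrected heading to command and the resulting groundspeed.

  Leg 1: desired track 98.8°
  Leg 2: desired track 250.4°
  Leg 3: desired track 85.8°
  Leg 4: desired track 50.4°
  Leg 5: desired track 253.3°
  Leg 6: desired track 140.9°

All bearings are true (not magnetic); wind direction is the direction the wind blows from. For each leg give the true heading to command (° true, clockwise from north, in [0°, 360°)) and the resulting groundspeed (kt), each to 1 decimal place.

Leg 1: desired track 98.8°; wind correction -4.0° → command heading 94.8°, groundspeed 254.3 kt
Leg 2: desired track 250.4°; wind correction +4.9° → command heading 255.3°, groundspeed 238.1 kt
Leg 3: desired track 85.8°; wind correction -4.6° → command heading 81.2°, groundspeed 250.0 kt
Leg 4: desired track 50.4°; wind correction -4.9° → command heading 45.5°, groundspeed 237.1 kt
Leg 5: desired track 253.3°; wind correction +4.9° → command heading 258.2°, groundspeed 237.1 kt
Leg 6: desired track 140.9°; wind correction -0.9° → command heading 140.0°, groundspeed 262.9 kt

Leg 1: heading=94.8°, groundspeed=254.3 kt
Leg 2: heading=255.3°, groundspeed=238.1 kt
Leg 3: heading=81.2°, groundspeed=250.0 kt
Leg 4: heading=45.5°, groundspeed=237.1 kt
Leg 5: heading=258.2°, groundspeed=237.1 kt
Leg 6: heading=140.0°, groundspeed=262.9 kt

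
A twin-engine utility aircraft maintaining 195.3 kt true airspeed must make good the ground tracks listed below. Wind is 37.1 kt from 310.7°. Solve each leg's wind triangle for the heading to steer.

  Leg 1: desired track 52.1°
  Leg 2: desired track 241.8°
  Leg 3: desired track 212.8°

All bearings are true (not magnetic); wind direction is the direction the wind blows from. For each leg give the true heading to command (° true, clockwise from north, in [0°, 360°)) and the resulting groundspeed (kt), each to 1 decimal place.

Leg 1: desired track 52.1°; wind correction -10.7° → command heading 41.4°, groundspeed 199.2 kt
Leg 2: desired track 241.8°; wind correction +10.2° → command heading 252.0°, groundspeed 178.9 kt
Leg 3: desired track 212.8°; wind correction +10.8° → command heading 223.6°, groundspeed 196.9 kt

Leg 1: heading=41.4°, groundspeed=199.2 kt
Leg 2: heading=252.0°, groundspeed=178.9 kt
Leg 3: heading=223.6°, groundspeed=196.9 kt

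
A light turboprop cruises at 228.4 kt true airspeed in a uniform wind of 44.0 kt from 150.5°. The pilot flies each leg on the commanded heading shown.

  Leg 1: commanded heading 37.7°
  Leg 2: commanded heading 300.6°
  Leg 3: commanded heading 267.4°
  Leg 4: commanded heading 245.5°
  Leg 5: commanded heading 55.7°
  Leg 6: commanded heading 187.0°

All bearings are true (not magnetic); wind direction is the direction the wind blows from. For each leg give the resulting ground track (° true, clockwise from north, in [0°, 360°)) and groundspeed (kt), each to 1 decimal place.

Leg 1: track=28.3°, groundspeed=248.8 kt
Leg 2: track=305.3°, groundspeed=267.4 kt
Leg 3: track=276.4°, groundspeed=251.4 kt
Leg 4: track=256.2°, groundspeed=236.3 kt
Leg 5: track=45.0°, groundspeed=236.2 kt
Leg 6: track=194.7°, groundspeed=194.8 kt

Leg 1: heading 37.7°; drift -9.4° → track 28.3°, groundspeed 248.8 kt
Leg 2: heading 300.6°; drift +4.7° → track 305.3°, groundspeed 267.4 kt
Leg 3: heading 267.4°; drift +9.0° → track 276.4°, groundspeed 251.4 kt
Leg 4: heading 245.5°; drift +10.7° → track 256.2°, groundspeed 236.3 kt
Leg 5: heading 55.7°; drift -10.7° → track 45.0°, groundspeed 236.2 kt
Leg 6: heading 187.0°; drift +7.7° → track 194.7°, groundspeed 194.8 kt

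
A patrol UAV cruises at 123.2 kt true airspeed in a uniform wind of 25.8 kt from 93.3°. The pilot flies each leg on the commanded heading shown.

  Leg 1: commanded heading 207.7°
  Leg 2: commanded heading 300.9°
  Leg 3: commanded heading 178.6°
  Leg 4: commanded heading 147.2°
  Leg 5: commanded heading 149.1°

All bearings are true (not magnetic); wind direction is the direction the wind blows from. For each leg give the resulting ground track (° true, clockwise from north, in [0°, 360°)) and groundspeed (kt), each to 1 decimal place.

Leg 1: heading 207.7°; drift +10.0° → track 217.7°, groundspeed 135.9 kt
Leg 2: heading 300.9°; drift -4.7° → track 296.2°, groundspeed 146.6 kt
Leg 3: heading 178.6°; drift +12.0° → track 190.6°, groundspeed 123.8 kt
Leg 4: heading 147.2°; drift +10.9° → track 158.1°, groundspeed 110.0 kt
Leg 5: heading 149.1°; drift +11.1° → track 160.2°, groundspeed 110.8 kt

Leg 1: track=217.7°, groundspeed=135.9 kt
Leg 2: track=296.2°, groundspeed=146.6 kt
Leg 3: track=190.6°, groundspeed=123.8 kt
Leg 4: track=158.1°, groundspeed=110.0 kt
Leg 5: track=160.2°, groundspeed=110.8 kt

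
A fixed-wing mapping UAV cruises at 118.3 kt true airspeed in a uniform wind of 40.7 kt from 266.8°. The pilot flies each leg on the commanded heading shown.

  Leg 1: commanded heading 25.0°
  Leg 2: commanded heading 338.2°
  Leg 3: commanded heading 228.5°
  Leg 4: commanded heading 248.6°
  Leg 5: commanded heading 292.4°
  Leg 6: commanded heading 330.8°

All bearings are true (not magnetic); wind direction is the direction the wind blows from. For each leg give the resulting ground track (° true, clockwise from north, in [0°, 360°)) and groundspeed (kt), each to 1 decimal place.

Leg 1: heading 25.0°; drift +14.6° → track 39.6°, groundspeed 142.1 kt
Leg 2: heading 338.2°; drift +20.1° → track 358.3°, groundspeed 112.2 kt
Leg 3: heading 228.5°; drift -16.3° → track 212.2°, groundspeed 90.0 kt
Leg 4: heading 248.6°; drift -9.1° → track 239.5°, groundspeed 80.6 kt
Leg 5: heading 292.4°; drift +12.2° → track 304.6°, groundspeed 83.5 kt
Leg 6: heading 330.8°; drift +20.0° → track 350.8°, groundspeed 106.9 kt

Leg 1: track=39.6°, groundspeed=142.1 kt
Leg 2: track=358.3°, groundspeed=112.2 kt
Leg 3: track=212.2°, groundspeed=90.0 kt
Leg 4: track=239.5°, groundspeed=80.6 kt
Leg 5: track=304.6°, groundspeed=83.5 kt
Leg 6: track=350.8°, groundspeed=106.9 kt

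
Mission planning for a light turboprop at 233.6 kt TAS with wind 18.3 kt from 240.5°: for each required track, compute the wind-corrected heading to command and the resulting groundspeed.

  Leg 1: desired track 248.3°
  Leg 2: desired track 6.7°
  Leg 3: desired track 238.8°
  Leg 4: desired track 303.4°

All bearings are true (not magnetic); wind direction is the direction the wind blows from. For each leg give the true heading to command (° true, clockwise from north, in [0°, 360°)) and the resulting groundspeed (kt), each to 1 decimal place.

Leg 1: heading=247.7°, groundspeed=215.5 kt
Leg 2: heading=3.1°, groundspeed=243.9 kt
Leg 3: heading=238.9°, groundspeed=215.3 kt
Leg 4: heading=299.4°, groundspeed=224.7 kt

Leg 1: desired track 248.3°; wind correction -0.6° → command heading 247.7°, groundspeed 215.5 kt
Leg 2: desired track 6.7°; wind correction -3.6° → command heading 3.1°, groundspeed 243.9 kt
Leg 3: desired track 238.8°; wind correction +0.1° → command heading 238.9°, groundspeed 215.3 kt
Leg 4: desired track 303.4°; wind correction -4.0° → command heading 299.4°, groundspeed 224.7 kt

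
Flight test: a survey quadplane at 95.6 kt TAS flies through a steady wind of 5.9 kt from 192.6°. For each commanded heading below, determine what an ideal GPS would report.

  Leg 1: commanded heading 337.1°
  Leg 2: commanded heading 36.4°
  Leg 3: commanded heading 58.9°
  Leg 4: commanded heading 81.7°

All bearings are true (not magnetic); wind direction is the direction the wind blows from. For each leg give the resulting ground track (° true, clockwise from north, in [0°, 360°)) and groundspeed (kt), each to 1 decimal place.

Leg 1: track=339.1°, groundspeed=100.5 kt
Leg 2: track=35.0°, groundspeed=101.0 kt
Leg 3: track=56.4°, groundspeed=99.8 kt
Leg 4: track=78.5°, groundspeed=97.9 kt

Leg 1: heading 337.1°; drift +2.0° → track 339.1°, groundspeed 100.5 kt
Leg 2: heading 36.4°; drift -1.4° → track 35.0°, groundspeed 101.0 kt
Leg 3: heading 58.9°; drift -2.5° → track 56.4°, groundspeed 99.8 kt
Leg 4: heading 81.7°; drift -3.2° → track 78.5°, groundspeed 97.9 kt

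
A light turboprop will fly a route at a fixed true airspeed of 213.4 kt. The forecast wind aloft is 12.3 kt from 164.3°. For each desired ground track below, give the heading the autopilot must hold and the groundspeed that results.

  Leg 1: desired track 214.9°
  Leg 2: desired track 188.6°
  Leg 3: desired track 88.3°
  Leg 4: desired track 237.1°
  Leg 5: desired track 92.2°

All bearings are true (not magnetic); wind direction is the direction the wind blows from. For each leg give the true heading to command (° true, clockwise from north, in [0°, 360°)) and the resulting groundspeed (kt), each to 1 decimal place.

Leg 1: heading=212.3°, groundspeed=205.4 kt
Leg 2: heading=187.2°, groundspeed=202.1 kt
Leg 3: heading=91.5°, groundspeed=210.1 kt
Leg 4: heading=233.9°, groundspeed=209.4 kt
Leg 5: heading=95.3°, groundspeed=209.3 kt

Leg 1: desired track 214.9°; wind correction -2.6° → command heading 212.3°, groundspeed 205.4 kt
Leg 2: desired track 188.6°; wind correction -1.4° → command heading 187.2°, groundspeed 202.1 kt
Leg 3: desired track 88.3°; wind correction +3.2° → command heading 91.5°, groundspeed 210.1 kt
Leg 4: desired track 237.1°; wind correction -3.2° → command heading 233.9°, groundspeed 209.4 kt
Leg 5: desired track 92.2°; wind correction +3.1° → command heading 95.3°, groundspeed 209.3 kt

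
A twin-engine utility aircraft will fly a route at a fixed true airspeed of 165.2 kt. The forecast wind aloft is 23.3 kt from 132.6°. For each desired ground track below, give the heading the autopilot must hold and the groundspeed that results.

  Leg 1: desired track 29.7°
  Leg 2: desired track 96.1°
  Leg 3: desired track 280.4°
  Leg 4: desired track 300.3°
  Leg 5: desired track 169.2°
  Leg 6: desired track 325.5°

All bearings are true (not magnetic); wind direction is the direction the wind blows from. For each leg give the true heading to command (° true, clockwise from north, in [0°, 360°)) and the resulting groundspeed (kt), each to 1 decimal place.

Leg 1: desired track 29.7°; wind correction +7.9° → command heading 37.6°, groundspeed 168.8 kt
Leg 2: desired track 96.1°; wind correction +4.8° → command heading 100.9°, groundspeed 145.9 kt
Leg 3: desired track 280.4°; wind correction -4.3° → command heading 276.1°, groundspeed 184.4 kt
Leg 4: desired track 300.3°; wind correction -1.7° → command heading 298.6°, groundspeed 187.9 kt
Leg 5: desired track 169.2°; wind correction -4.8° → command heading 164.4°, groundspeed 145.9 kt
Leg 6: desired track 325.5°; wind correction +1.8° → command heading 327.3°, groundspeed 187.8 kt

Leg 1: heading=37.6°, groundspeed=168.8 kt
Leg 2: heading=100.9°, groundspeed=145.9 kt
Leg 3: heading=276.1°, groundspeed=184.4 kt
Leg 4: heading=298.6°, groundspeed=187.9 kt
Leg 5: heading=164.4°, groundspeed=145.9 kt
Leg 6: heading=327.3°, groundspeed=187.8 kt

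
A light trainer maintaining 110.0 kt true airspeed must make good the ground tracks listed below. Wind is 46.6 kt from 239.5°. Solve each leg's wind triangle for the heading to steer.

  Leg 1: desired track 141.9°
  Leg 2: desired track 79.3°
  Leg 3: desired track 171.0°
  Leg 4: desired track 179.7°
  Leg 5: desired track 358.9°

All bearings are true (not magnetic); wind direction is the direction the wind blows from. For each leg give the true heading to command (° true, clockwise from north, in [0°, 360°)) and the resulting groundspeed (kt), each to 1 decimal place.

Leg 1: desired track 141.9°; wind correction +24.8° → command heading 166.7°, groundspeed 106.0 kt
Leg 2: desired track 79.3°; wind correction +8.3° → command heading 87.6°, groundspeed 152.7 kt
Leg 3: desired track 171.0°; wind correction +23.2° → command heading 194.2°, groundspeed 84.0 kt
Leg 4: desired track 179.7°; wind correction +21.5° → command heading 201.2°, groundspeed 78.9 kt
Leg 5: desired track 358.9°; wind correction -21.7° → command heading 337.2°, groundspeed 125.1 kt

Leg 1: heading=166.7°, groundspeed=106.0 kt
Leg 2: heading=87.6°, groundspeed=152.7 kt
Leg 3: heading=194.2°, groundspeed=84.0 kt
Leg 4: heading=201.2°, groundspeed=78.9 kt
Leg 5: heading=337.2°, groundspeed=125.1 kt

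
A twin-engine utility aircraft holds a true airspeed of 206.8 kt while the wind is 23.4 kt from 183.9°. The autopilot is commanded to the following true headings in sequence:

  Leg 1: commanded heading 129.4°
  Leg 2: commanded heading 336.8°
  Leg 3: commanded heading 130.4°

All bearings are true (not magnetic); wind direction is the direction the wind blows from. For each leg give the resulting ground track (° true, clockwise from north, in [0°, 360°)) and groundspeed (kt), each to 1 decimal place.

Leg 1: track=123.8°, groundspeed=194.1 kt
Leg 2: track=339.5°, groundspeed=227.9 kt
Leg 3: track=124.8°, groundspeed=193.8 kt

Leg 1: heading 129.4°; drift -5.6° → track 123.8°, groundspeed 194.1 kt
Leg 2: heading 336.8°; drift +2.7° → track 339.5°, groundspeed 227.9 kt
Leg 3: heading 130.4°; drift -5.6° → track 124.8°, groundspeed 193.8 kt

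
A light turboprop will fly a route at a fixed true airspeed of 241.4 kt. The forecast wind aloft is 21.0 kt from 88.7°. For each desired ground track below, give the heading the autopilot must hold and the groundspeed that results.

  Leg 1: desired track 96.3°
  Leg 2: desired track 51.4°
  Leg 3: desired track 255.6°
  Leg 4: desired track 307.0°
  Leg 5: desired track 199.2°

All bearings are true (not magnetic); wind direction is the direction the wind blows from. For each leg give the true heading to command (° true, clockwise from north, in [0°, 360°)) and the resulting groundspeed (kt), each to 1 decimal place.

Leg 1: heading=95.6°, groundspeed=220.6 kt
Leg 2: heading=54.4°, groundspeed=224.4 kt
Leg 3: heading=254.5°, groundspeed=261.8 kt
Leg 4: heading=310.1°, groundspeed=257.5 kt
Leg 5: heading=194.5°, groundspeed=248.0 kt

Leg 1: desired track 96.3°; wind correction -0.7° → command heading 95.6°, groundspeed 220.6 kt
Leg 2: desired track 51.4°; wind correction +3.0° → command heading 54.4°, groundspeed 224.4 kt
Leg 3: desired track 255.6°; wind correction -1.1° → command heading 254.5°, groundspeed 261.8 kt
Leg 4: desired track 307.0°; wind correction +3.1° → command heading 310.1°, groundspeed 257.5 kt
Leg 5: desired track 199.2°; wind correction -4.7° → command heading 194.5°, groundspeed 248.0 kt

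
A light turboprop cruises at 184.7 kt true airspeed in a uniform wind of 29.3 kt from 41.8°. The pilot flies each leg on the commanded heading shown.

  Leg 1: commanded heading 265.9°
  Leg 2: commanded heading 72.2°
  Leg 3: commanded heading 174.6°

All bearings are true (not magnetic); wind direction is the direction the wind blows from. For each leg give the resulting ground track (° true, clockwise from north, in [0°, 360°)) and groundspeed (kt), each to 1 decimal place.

Leg 1: track=260.2°, groundspeed=206.7 kt
Leg 2: track=77.5°, groundspeed=160.1 kt
Leg 3: track=180.6°, groundspeed=205.7 kt

Leg 1: heading 265.9°; drift -5.7° → track 260.2°, groundspeed 206.7 kt
Leg 2: heading 72.2°; drift +5.3° → track 77.5°, groundspeed 160.1 kt
Leg 3: heading 174.6°; drift +6.0° → track 180.6°, groundspeed 205.7 kt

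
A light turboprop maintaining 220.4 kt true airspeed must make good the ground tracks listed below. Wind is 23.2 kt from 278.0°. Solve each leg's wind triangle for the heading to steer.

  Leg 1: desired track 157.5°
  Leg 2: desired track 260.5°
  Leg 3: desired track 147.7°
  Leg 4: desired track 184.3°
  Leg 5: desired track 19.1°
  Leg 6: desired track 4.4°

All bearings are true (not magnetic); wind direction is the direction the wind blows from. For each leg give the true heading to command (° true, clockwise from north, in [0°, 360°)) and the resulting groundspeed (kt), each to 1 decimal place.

Leg 1: heading=162.7°, groundspeed=231.3 kt
Leg 2: heading=262.3°, groundspeed=198.2 kt
Leg 3: heading=152.3°, groundspeed=234.7 kt
Leg 4: heading=190.3°, groundspeed=220.7 kt
Leg 5: heading=13.2°, groundspeed=223.7 kt
Leg 6: heading=358.4°, groundspeed=217.7 kt

Leg 1: desired track 157.5°; wind correction +5.2° → command heading 162.7°, groundspeed 231.3 kt
Leg 2: desired track 260.5°; wind correction +1.8° → command heading 262.3°, groundspeed 198.2 kt
Leg 3: desired track 147.7°; wind correction +4.6° → command heading 152.3°, groundspeed 234.7 kt
Leg 4: desired track 184.3°; wind correction +6.0° → command heading 190.3°, groundspeed 220.7 kt
Leg 5: desired track 19.1°; wind correction -5.9° → command heading 13.2°, groundspeed 223.7 kt
Leg 6: desired track 4.4°; wind correction -6.0° → command heading 358.4°, groundspeed 217.7 kt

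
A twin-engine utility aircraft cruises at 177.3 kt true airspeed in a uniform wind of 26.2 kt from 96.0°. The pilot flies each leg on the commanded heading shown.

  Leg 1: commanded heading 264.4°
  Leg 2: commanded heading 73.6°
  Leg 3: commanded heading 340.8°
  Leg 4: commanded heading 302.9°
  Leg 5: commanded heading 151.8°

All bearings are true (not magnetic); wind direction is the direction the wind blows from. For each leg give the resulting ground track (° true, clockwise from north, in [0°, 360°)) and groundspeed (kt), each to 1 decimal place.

Leg 1: heading 264.4°; drift +1.5° → track 265.9°, groundspeed 203.0 kt
Leg 2: heading 73.6°; drift -3.7° → track 69.9°, groundspeed 153.4 kt
Leg 3: heading 340.8°; drift -7.2° → track 333.6°, groundspeed 189.9 kt
Leg 4: heading 302.9°; drift -3.4° → track 299.5°, groundspeed 201.0 kt
Leg 5: heading 151.8°; drift +7.6° → track 159.4°, groundspeed 164.0 kt

Leg 1: track=265.9°, groundspeed=203.0 kt
Leg 2: track=69.9°, groundspeed=153.4 kt
Leg 3: track=333.6°, groundspeed=189.9 kt
Leg 4: track=299.5°, groundspeed=201.0 kt
Leg 5: track=159.4°, groundspeed=164.0 kt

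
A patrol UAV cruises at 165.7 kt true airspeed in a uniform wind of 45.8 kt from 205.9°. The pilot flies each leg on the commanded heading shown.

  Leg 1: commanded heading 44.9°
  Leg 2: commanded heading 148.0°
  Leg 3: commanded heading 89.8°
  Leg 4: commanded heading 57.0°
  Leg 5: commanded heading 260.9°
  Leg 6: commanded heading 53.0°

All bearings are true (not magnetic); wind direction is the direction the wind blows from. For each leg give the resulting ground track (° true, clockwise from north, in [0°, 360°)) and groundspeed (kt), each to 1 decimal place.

Leg 1: track=40.8°, groundspeed=209.5 kt
Leg 2: track=132.7°, groundspeed=146.6 kt
Leg 3: track=77.3°, groundspeed=190.3 kt
Leg 4: track=50.4°, groundspeed=206.3 kt
Leg 5: track=276.0°, groundspeed=144.4 kt
Leg 6: track=47.2°, groundspeed=207.5 kt

Leg 1: heading 44.9°; drift -4.1° → track 40.8°, groundspeed 209.5 kt
Leg 2: heading 148.0°; drift -15.3° → track 132.7°, groundspeed 146.6 kt
Leg 3: heading 89.8°; drift -12.5° → track 77.3°, groundspeed 190.3 kt
Leg 4: heading 57.0°; drift -6.6° → track 50.4°, groundspeed 206.3 kt
Leg 5: heading 260.9°; drift +15.1° → track 276.0°, groundspeed 144.4 kt
Leg 6: heading 53.0°; drift -5.8° → track 47.2°, groundspeed 207.5 kt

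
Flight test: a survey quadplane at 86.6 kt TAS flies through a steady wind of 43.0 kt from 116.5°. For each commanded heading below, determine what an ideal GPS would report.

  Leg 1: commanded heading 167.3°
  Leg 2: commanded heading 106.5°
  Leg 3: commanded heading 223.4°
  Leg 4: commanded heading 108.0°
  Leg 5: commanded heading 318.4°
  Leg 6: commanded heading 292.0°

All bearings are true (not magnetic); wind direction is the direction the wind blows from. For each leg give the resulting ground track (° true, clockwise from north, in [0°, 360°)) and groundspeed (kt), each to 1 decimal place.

Leg 1: heading 167.3°; drift +29.3° → track 196.6°, groundspeed 68.1 kt
Leg 2: heading 106.5°; drift -9.6° → track 96.9°, groundspeed 44.9 kt
Leg 3: heading 223.4°; drift +22.5° → track 245.9°, groundspeed 107.3 kt
Leg 4: heading 108.0°; drift -8.2° → track 99.8°, groundspeed 44.5 kt
Leg 5: heading 318.4°; drift -7.2° → track 311.2°, groundspeed 127.5 kt
Leg 6: heading 292.0°; drift +1.5° → track 293.5°, groundspeed 129.5 kt

Leg 1: track=196.6°, groundspeed=68.1 kt
Leg 2: track=96.9°, groundspeed=44.9 kt
Leg 3: track=245.9°, groundspeed=107.3 kt
Leg 4: track=99.8°, groundspeed=44.5 kt
Leg 5: track=311.2°, groundspeed=127.5 kt
Leg 6: track=293.5°, groundspeed=129.5 kt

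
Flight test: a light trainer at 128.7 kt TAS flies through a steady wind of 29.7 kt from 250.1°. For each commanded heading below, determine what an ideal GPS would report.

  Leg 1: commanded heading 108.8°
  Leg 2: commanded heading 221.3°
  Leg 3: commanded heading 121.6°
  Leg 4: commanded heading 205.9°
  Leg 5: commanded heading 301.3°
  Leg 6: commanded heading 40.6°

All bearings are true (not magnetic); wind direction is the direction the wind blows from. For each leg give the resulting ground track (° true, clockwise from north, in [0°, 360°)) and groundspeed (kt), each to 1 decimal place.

Leg 1: heading 108.8°; drift -7.0° → track 101.8°, groundspeed 153.0 kt
Leg 2: heading 221.3°; drift -7.9° → track 213.4°, groundspeed 103.7 kt
Leg 3: heading 121.6°; drift -9.0° → track 112.6°, groundspeed 149.0 kt
Leg 4: heading 205.9°; drift -10.9° → track 195.0°, groundspeed 109.4 kt
Leg 5: heading 301.3°; drift +11.9° → track 313.2°, groundspeed 112.5 kt
Leg 6: heading 40.6°; drift +5.4° → track 46.0°, groundspeed 155.2 kt

Leg 1: track=101.8°, groundspeed=153.0 kt
Leg 2: track=213.4°, groundspeed=103.7 kt
Leg 3: track=112.6°, groundspeed=149.0 kt
Leg 4: track=195.0°, groundspeed=109.4 kt
Leg 5: track=313.2°, groundspeed=112.5 kt
Leg 6: track=46.0°, groundspeed=155.2 kt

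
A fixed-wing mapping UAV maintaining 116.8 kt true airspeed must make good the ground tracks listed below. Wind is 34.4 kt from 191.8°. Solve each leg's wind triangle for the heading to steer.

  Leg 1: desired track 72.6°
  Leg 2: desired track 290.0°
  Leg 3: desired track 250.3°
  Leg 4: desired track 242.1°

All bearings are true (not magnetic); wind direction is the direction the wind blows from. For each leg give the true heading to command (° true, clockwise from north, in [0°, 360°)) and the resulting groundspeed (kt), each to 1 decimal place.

Leg 1: desired track 72.6°; wind correction +14.9° → command heading 87.5°, groundspeed 129.7 kt
Leg 2: desired track 290.0°; wind correction -16.9° → command heading 273.1°, groundspeed 116.6 kt
Leg 3: desired track 250.3°; wind correction -14.5° → command heading 235.8°, groundspeed 95.1 kt
Leg 4: desired track 242.1°; wind correction -13.1° → command heading 229.0°, groundspeed 91.8 kt

Leg 1: heading=87.5°, groundspeed=129.7 kt
Leg 2: heading=273.1°, groundspeed=116.6 kt
Leg 3: heading=235.8°, groundspeed=95.1 kt
Leg 4: heading=229.0°, groundspeed=91.8 kt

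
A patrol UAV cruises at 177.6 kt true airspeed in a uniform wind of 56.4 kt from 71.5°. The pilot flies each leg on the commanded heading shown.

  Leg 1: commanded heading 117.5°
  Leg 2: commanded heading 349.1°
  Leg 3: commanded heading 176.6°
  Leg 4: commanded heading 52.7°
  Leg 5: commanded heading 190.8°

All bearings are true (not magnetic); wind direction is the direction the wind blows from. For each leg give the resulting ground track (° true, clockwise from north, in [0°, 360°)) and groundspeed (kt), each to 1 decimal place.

Leg 1: heading 117.5°; drift +16.3° → track 133.8°, groundspeed 144.2 kt
Leg 2: heading 349.1°; drift -18.2° → track 330.9°, groundspeed 179.1 kt
Leg 3: heading 176.6°; drift +15.8° → track 192.4°, groundspeed 199.9 kt
Leg 4: heading 52.7°; drift -8.3° → track 44.4°, groundspeed 125.5 kt
Leg 5: heading 190.8°; drift +13.5° → track 204.3°, groundspeed 211.0 kt

Leg 1: track=133.8°, groundspeed=144.2 kt
Leg 2: track=330.9°, groundspeed=179.1 kt
Leg 3: track=192.4°, groundspeed=199.9 kt
Leg 4: track=44.4°, groundspeed=125.5 kt
Leg 5: track=204.3°, groundspeed=211.0 kt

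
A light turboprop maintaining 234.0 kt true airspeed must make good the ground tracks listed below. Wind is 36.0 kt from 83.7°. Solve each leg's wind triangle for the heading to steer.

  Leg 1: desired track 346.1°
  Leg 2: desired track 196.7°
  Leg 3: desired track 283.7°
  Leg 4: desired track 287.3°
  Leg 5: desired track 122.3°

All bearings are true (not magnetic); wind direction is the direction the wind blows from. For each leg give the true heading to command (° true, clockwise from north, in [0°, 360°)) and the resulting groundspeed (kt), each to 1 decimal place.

Leg 1: desired track 346.1°; wind correction +8.8° → command heading 354.9°, groundspeed 236.0 kt
Leg 2: desired track 196.7°; wind correction -8.1° → command heading 188.6°, groundspeed 245.7 kt
Leg 3: desired track 283.7°; wind correction +3.0° → command heading 286.7°, groundspeed 267.5 kt
Leg 4: desired track 287.3°; wind correction +3.5° → command heading 290.8°, groundspeed 266.5 kt
Leg 5: desired track 122.3°; wind correction -5.5° → command heading 116.8°, groundspeed 204.8 kt

Leg 1: heading=354.9°, groundspeed=236.0 kt
Leg 2: heading=188.6°, groundspeed=245.7 kt
Leg 3: heading=286.7°, groundspeed=267.5 kt
Leg 4: heading=290.8°, groundspeed=266.5 kt
Leg 5: heading=116.8°, groundspeed=204.8 kt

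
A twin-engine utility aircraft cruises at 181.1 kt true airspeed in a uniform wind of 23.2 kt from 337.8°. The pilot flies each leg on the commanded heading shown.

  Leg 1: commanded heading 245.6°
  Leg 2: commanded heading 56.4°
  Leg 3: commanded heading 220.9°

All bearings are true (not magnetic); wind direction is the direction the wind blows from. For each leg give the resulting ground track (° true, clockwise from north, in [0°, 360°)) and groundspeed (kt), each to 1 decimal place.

Leg 1: track=238.3°, groundspeed=183.5 kt
Leg 2: track=63.7°, groundspeed=178.0 kt
Leg 3: track=214.7°, groundspeed=192.7 kt

Leg 1: heading 245.6°; drift -7.3° → track 238.3°, groundspeed 183.5 kt
Leg 2: heading 56.4°; drift +7.3° → track 63.7°, groundspeed 178.0 kt
Leg 3: heading 220.9°; drift -6.2° → track 214.7°, groundspeed 192.7 kt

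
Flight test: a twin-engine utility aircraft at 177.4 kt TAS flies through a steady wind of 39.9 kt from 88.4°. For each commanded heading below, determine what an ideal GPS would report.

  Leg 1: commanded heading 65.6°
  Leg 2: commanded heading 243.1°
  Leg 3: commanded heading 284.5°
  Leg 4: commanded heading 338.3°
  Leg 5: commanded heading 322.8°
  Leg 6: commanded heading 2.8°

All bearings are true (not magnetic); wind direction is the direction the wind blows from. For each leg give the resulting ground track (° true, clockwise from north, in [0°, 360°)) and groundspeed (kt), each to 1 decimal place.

Leg 1: heading 65.6°; drift -6.3° → track 59.3°, groundspeed 141.5 kt
Leg 2: heading 243.1°; drift +4.6° → track 247.7°, groundspeed 214.2 kt
Leg 3: heading 284.5°; drift -2.9° → track 281.6°, groundspeed 216.0 kt
Leg 4: heading 338.3°; drift -11.1° → track 327.2°, groundspeed 194.8 kt
Leg 5: heading 322.8°; drift -9.2° → track 313.6°, groundspeed 203.2 kt
Leg 6: heading 2.8°; drift -12.9° → track 349.9°, groundspeed 178.8 kt

Leg 1: track=59.3°, groundspeed=141.5 kt
Leg 2: track=247.7°, groundspeed=214.2 kt
Leg 3: track=281.6°, groundspeed=216.0 kt
Leg 4: track=327.2°, groundspeed=194.8 kt
Leg 5: track=313.6°, groundspeed=203.2 kt
Leg 6: track=349.9°, groundspeed=178.8 kt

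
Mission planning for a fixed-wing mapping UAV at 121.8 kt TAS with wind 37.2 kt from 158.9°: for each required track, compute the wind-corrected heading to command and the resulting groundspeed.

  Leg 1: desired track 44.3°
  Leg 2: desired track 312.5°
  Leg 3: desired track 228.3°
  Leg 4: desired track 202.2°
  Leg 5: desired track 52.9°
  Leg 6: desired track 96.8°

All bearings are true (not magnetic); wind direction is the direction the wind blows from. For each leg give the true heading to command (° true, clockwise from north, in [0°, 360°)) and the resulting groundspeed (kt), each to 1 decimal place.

Leg 1: heading=60.4°, groundspeed=132.5 kt
Leg 2: heading=304.7°, groundspeed=154.0 kt
Leg 3: heading=211.7°, groundspeed=103.6 kt
Leg 4: heading=190.1°, groundspeed=92.0 kt
Leg 5: heading=70.0°, groundspeed=126.7 kt
Leg 6: heading=112.5°, groundspeed=99.9 kt

Leg 1: desired track 44.3°; wind correction +16.1° → command heading 60.4°, groundspeed 132.5 kt
Leg 2: desired track 312.5°; wind correction -7.8° → command heading 304.7°, groundspeed 154.0 kt
Leg 3: desired track 228.3°; wind correction -16.6° → command heading 211.7°, groundspeed 103.6 kt
Leg 4: desired track 202.2°; wind correction -12.1° → command heading 190.1°, groundspeed 92.0 kt
Leg 5: desired track 52.9°; wind correction +17.1° → command heading 70.0°, groundspeed 126.7 kt
Leg 6: desired track 96.8°; wind correction +15.7° → command heading 112.5°, groundspeed 99.9 kt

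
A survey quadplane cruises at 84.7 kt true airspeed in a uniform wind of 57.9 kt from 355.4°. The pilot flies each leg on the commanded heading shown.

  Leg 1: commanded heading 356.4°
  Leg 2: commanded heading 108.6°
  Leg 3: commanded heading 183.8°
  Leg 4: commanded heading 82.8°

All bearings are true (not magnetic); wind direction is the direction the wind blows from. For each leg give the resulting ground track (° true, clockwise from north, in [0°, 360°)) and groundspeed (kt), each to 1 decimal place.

Leg 1: track=358.6°, groundspeed=26.8 kt
Leg 2: track=134.9°, groundspeed=120.0 kt
Leg 3: track=180.4°, groundspeed=142.2 kt
Leg 4: track=118.0°, groundspeed=100.4 kt

Leg 1: heading 356.4°; drift +2.2° → track 358.6°, groundspeed 26.8 kt
Leg 2: heading 108.6°; drift +26.3° → track 134.9°, groundspeed 120.0 kt
Leg 3: heading 183.8°; drift -3.4° → track 180.4°, groundspeed 142.2 kt
Leg 4: heading 82.8°; drift +35.2° → track 118.0°, groundspeed 100.4 kt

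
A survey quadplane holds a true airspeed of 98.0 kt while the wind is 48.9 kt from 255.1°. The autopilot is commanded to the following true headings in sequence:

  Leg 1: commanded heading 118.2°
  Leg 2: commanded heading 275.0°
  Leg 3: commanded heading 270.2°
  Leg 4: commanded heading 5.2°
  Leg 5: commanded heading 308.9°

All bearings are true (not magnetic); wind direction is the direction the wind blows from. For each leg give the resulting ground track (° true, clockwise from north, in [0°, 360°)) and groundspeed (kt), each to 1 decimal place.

Leg 1: heading 118.2°; drift -14.0° → track 104.2°, groundspeed 137.8 kt
Leg 2: heading 275.0°; drift +17.7° → track 292.7°, groundspeed 54.6 kt
Leg 3: heading 270.2°; drift +14.1° → track 284.3°, groundspeed 52.4 kt
Leg 4: heading 5.2°; drift +21.8° → track 27.0°, groundspeed 123.6 kt
Leg 5: heading 308.9°; drift +29.7° → track 338.6°, groundspeed 79.6 kt

Leg 1: track=104.2°, groundspeed=137.8 kt
Leg 2: track=292.7°, groundspeed=54.6 kt
Leg 3: track=284.3°, groundspeed=52.4 kt
Leg 4: track=27.0°, groundspeed=123.6 kt
Leg 5: track=338.6°, groundspeed=79.6 kt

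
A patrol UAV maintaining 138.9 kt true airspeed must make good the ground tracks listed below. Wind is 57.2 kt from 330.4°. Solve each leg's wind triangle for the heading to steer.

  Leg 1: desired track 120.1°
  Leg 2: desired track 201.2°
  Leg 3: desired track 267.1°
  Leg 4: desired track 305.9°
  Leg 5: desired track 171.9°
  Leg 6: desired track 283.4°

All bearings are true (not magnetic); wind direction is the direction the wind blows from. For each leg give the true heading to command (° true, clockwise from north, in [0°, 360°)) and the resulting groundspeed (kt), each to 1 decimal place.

Leg 1: desired track 120.1°; wind correction -12.0° → command heading 108.1°, groundspeed 185.3 kt
Leg 2: desired track 201.2°; wind correction +18.6° → command heading 219.8°, groundspeed 167.8 kt
Leg 3: desired track 267.1°; wind correction +21.6° → command heading 288.7°, groundspeed 103.5 kt
Leg 4: desired track 305.9°; wind correction +9.8° → command heading 315.7°, groundspeed 84.8 kt
Leg 5: desired track 171.9°; wind correction +8.7° → command heading 180.6°, groundspeed 190.5 kt
Leg 6: desired track 283.4°; wind correction +17.5° → command heading 300.9°, groundspeed 93.4 kt

Leg 1: heading=108.1°, groundspeed=185.3 kt
Leg 2: heading=219.8°, groundspeed=167.8 kt
Leg 3: heading=288.7°, groundspeed=103.5 kt
Leg 4: heading=315.7°, groundspeed=84.8 kt
Leg 5: heading=180.6°, groundspeed=190.5 kt
Leg 6: heading=300.9°, groundspeed=93.4 kt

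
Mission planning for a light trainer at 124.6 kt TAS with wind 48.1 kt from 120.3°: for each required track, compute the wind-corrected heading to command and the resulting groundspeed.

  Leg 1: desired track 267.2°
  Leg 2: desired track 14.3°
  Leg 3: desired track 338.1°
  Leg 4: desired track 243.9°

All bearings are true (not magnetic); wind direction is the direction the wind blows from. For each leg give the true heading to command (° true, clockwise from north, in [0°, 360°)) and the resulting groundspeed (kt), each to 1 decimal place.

Leg 1: desired track 267.2°; wind correction -12.2° → command heading 255.0°, groundspeed 162.1 kt
Leg 2: desired track 14.3°; wind correction +21.8° → command heading 36.1°, groundspeed 129.0 kt
Leg 3: desired track 338.1°; wind correction +13.7° → command heading 351.8°, groundspeed 159.1 kt
Leg 4: desired track 243.9°; wind correction -18.8° → command heading 225.1°, groundspeed 144.6 kt

Leg 1: heading=255.0°, groundspeed=162.1 kt
Leg 2: heading=36.1°, groundspeed=129.0 kt
Leg 3: heading=351.8°, groundspeed=159.1 kt
Leg 4: heading=225.1°, groundspeed=144.6 kt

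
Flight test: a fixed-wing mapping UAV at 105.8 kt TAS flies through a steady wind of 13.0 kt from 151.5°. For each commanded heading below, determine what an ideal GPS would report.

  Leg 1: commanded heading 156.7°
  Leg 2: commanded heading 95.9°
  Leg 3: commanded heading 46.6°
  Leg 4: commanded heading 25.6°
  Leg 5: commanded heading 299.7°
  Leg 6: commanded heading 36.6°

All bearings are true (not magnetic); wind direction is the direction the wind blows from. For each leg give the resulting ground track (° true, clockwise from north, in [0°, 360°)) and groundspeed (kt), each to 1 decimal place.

Leg 1: track=157.4°, groundspeed=92.9 kt
Leg 2: track=89.7°, groundspeed=99.0 kt
Leg 3: track=40.0°, groundspeed=109.9 kt
Leg 4: track=20.3°, groundspeed=113.9 kt
Leg 5: track=303.1°, groundspeed=117.0 kt
Leg 6: track=30.6°, groundspeed=111.9 kt

Leg 1: heading 156.7°; drift +0.7° → track 157.4°, groundspeed 92.9 kt
Leg 2: heading 95.9°; drift -6.2° → track 89.7°, groundspeed 99.0 kt
Leg 3: heading 46.6°; drift -6.6° → track 40.0°, groundspeed 109.9 kt
Leg 4: heading 25.6°; drift -5.3° → track 20.3°, groundspeed 113.9 kt
Leg 5: heading 299.7°; drift +3.4° → track 303.1°, groundspeed 117.0 kt
Leg 6: heading 36.6°; drift -6.0° → track 30.6°, groundspeed 111.9 kt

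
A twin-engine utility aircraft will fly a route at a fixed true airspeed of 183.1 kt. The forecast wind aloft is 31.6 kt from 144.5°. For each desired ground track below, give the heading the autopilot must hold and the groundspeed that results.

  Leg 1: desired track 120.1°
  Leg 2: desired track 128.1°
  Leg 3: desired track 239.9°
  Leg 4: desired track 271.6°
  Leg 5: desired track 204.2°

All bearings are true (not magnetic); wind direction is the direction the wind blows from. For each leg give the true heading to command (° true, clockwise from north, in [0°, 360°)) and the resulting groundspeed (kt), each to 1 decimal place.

Leg 1: heading=124.2°, groundspeed=153.9 kt
Leg 2: heading=130.9°, groundspeed=152.6 kt
Leg 3: heading=230.0°, groundspeed=183.4 kt
Leg 4: heading=263.7°, groundspeed=200.4 kt
Leg 5: heading=195.6°, groundspeed=165.1 kt

Leg 1: desired track 120.1°; wind correction +4.1° → command heading 124.2°, groundspeed 153.9 kt
Leg 2: desired track 128.1°; wind correction +2.8° → command heading 130.9°, groundspeed 152.6 kt
Leg 3: desired track 239.9°; wind correction -9.9° → command heading 230.0°, groundspeed 183.4 kt
Leg 4: desired track 271.6°; wind correction -7.9° → command heading 263.7°, groundspeed 200.4 kt
Leg 5: desired track 204.2°; wind correction -8.6° → command heading 195.6°, groundspeed 165.1 kt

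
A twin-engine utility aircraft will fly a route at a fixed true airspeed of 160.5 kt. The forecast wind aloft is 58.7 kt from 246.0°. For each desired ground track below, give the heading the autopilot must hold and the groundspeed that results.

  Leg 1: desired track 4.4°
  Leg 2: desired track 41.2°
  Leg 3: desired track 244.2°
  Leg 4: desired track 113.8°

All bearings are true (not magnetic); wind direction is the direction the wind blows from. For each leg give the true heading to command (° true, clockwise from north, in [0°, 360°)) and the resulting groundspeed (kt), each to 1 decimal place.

Leg 1: heading=345.6°, groundspeed=179.9 kt
Leg 2: heading=32.4°, groundspeed=211.9 kt
Leg 3: heading=244.9°, groundspeed=101.8 kt
Leg 4: heading=129.5°, groundspeed=193.9 kt

Leg 1: desired track 4.4°; wind correction -18.8° → command heading 345.6°, groundspeed 179.9 kt
Leg 2: desired track 41.2°; wind correction -8.8° → command heading 32.4°, groundspeed 211.9 kt
Leg 3: desired track 244.2°; wind correction +0.7° → command heading 244.9°, groundspeed 101.8 kt
Leg 4: desired track 113.8°; wind correction +15.7° → command heading 129.5°, groundspeed 193.9 kt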